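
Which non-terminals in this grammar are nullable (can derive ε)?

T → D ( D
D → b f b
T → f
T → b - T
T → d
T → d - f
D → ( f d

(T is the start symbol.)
A non-terminal is nullable if it can derive ε (the empty string): either it has an ε-production, or it has a production whose right-hand side consists entirely of nullable non-terminals.

There are no ε-productions, so no non-terminal can derive ε.
No non-terminals are nullable.

Answer: None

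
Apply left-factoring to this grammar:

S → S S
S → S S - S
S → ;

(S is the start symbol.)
S → S S S'
S' → ε
S' → - S
S → ;

Left-factoring transforms A → αβ₁ | αβ₂ into A → αA' and A' → β₁ | β₂
(α is the longest common prefix among the alternatives). Repeat until
no nonterminal has two alternatives with a common prefix.

Round 1: S has alternatives sharing prefix 'S S'. Introduce S': S → S S S'
  Add: S' → ε
  Add: S' → - S

No remaining common prefixes — done.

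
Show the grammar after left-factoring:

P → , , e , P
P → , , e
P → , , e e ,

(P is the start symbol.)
P → , , e P'
P' → , P
P' → ε
P' → e ,

Left-factoring transforms A → αβ₁ | αβ₂ into A → αA' and A' → β₁ | β₂
(α is the longest common prefix among the alternatives). Repeat until
no nonterminal has two alternatives with a common prefix.

Round 1: P has alternatives sharing prefix ', , e'. Introduce P': P → , , e P'
  Add: P' → , P
  Add: P' → ε
  Add: P' → e ,

No remaining common prefixes — done.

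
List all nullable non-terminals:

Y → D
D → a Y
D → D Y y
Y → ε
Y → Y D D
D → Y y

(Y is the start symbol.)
ε-productions: Y → ε
So Y is immediately nullable.
No further non-terminal can be added: every production for the remaining non-terminals contains a terminal or a non-nullable non-terminal.
Nullable = { 'Y' }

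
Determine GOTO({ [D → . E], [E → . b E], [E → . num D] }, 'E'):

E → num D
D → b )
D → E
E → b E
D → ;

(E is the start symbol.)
{ [D → E .] }

GOTO(I, 'E') = CLOSURE({ [A → αX.β] : [A → α.Xβ] ∈ I, X = 'E' })

Items with dot before 'E', with the dot advanced:
  [D → . E] → [D → E .]
Closure adds nothing (no advanced item has the dot before a non-terminal).

GOTO = { [D → E .] }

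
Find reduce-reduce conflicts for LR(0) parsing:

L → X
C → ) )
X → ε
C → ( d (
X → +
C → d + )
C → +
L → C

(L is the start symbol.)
Yes — I3: [C → + .] vs [X → + .]

Augment with L' → L and build the canonical LR(0) collection (I0 = CLOSURE({[L' → . L]}), then GOTO on every symbol after a dot until no new states appear). It has 13 states:
  I0: { [C → . ( d (], [C → . ) )], [C → . +], [C → . d + )], [L → . C], [L → . X], [L' → . L], [X → . +], [X → .] }  — shift, reduce
  I1: { [C → ( . d (] }  — shift
  I2: { [C → ) . )] }  — shift
  I3: { [C → + .], [X → + .] }  — 2 reduces
  I4: { [L → C .] }  — reduce
  I5: { [L' → L .] }  — accept
  I6: { [L → X .] }  — reduce
  I7: { [C → d . + )] }  — shift
  I8: { [C → d + . )] }  — shift
  I9: { [C → d + ) .] }  — reduce
  I10: { [C → ) ) .] }  — reduce
  I11: { [C → ( d . (] }  — shift
  I12: { [C → ( d ( .] }  — reduce

I3 contains complete items [C → + .], [X → + .] — reduce-reduce conflict.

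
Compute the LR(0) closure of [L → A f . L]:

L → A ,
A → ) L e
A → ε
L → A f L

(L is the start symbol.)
{ [A → . ) L e], [A → .], [L → . A ,], [L → . A f L], [L → A f . L] }

To compute CLOSURE, for each item [A → α.Bβ] where B is a non-terminal, add [B → .γ] for all productions B → γ; repeat for the newly added items until nothing changes.

Start with: [L → A f . L]
  [L → A f . L] has the dot before L: add [L → . A ,], [L → . A f L]
  [L → . A ,] has the dot before A: add [A → . ) L e], [A → .]
No further items can be added.

CLOSURE = { [A → . ) L e], [A → .], [L → . A ,], [L → . A f L], [L → A f . L] }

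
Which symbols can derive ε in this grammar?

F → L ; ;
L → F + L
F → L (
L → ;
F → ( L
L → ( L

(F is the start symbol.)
None

There are no ε-productions, so no non-terminal can derive ε.
No non-terminals are nullable.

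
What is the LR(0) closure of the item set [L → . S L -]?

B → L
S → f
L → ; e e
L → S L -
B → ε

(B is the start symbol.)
Start with: [L → . S L -]
  [L → . S L -] has the dot before S: add [S → . f]
No further items can be added.

CLOSURE = { [L → . S L -], [S → . f] }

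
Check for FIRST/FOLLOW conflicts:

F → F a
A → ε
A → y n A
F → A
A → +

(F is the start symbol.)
Nullable non-terminals: A, F.
FIRST sets used below: FIRST(F) = { '+', 'a', 'y', ε }, FIRST(A) = { '+', 'y', ε }

A: nullable alternative(s) A → ε; FOLLOW(A) = { $, 'a' }
  A → ε: FIRST \ {ε} = { } — this is the only nullable alternative, skip
  A → y n A: FIRST \ {ε} = { 'y' } — disjoint from FOLLOW(A)
  A → +: FIRST \ {ε} = { '+' } — disjoint from FOLLOW(A)

F: nullable alternative(s) F → A; FOLLOW(F) = { $, 'a' }
  F → F a: FIRST \ {ε} = { '+', 'a', 'y' } — overlaps FOLLOW(F) on { 'a' }: CONFLICT
  F → A: FIRST \ {ε} = { '+', 'y' } — this is the only nullable alternative, skip

So the grammar has 1 FIRST/FOLLOW conflict (marked CONFLICT above).

Answer: Yes. F → F a with FOLLOW(F) on { 'a' }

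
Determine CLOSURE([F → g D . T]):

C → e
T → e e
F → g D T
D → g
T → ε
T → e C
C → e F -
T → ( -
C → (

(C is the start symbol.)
Start with: [F → g D . T]
  [F → g D . T] has the dot before T: add [T → . e e], [T → .], [T → . e C], [T → . ( -]
No further items can be added.

CLOSURE = { [F → g D . T], [T → . ( -], [T → . e C], [T → . e e], [T → .] }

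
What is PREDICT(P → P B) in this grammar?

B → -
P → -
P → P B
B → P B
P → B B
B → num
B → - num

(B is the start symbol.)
PREDICT(P → P B) = (FIRST(RHS) \ {ε}) ∪ (FOLLOW(P) if ε ∈ FIRST(RHS), i.e. RHS ⇒* ε)
FIRST(P) = { '-', 'num' }
FIRST(P B) = { '-', 'num' }
ε ∉ FIRST(P B), so FOLLOW(P) is not added.
PREDICT(P → P B) = { '-', 'num' }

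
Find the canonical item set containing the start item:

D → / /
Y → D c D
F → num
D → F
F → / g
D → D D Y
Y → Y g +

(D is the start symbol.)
{ [D → . / /], [D → . D D Y], [D → . F], [D' → . D], [F → . / g], [F → . num] }

First, augment the grammar with D' → D
I₀ = CLOSURE({ [D' → . D] }):
  [D' → . D] has the dot before D: add [D → . / /], [D → . F], [D → . D D Y]
  [D → . F] has the dot before F: add [F → . num], [F → . / g]
No further items can be added.

I₀ = { [D → . / /], [D → . D D Y], [D → . F], [D' → . D], [F → . / g], [F → . num] }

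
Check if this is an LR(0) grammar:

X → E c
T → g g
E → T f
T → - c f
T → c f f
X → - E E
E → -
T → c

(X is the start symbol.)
A grammar is LR(0) if no state in the canonical LR(0) collection has:
  - both a shift item (dot before a terminal) and a complete item (shift-reduce conflict), or
  - two or more complete items (reduce-reduce conflict; the accept item [X' → X .] counts as a complete item here).

Augment with X' → X and build the canonical LR(0) collection (I0 = CLOSURE({[X' → . X]}), then GOTO on every symbol after a dot until no new states appear). It has 19 states:
  I0: { [E → . -], [E → . T f], [T → . - c f], [T → . c f f], [T → . c], [T → . g g], [X → . - E E], [X → . E c], [X' → . X] }  — shift
  I1: { [E → - .], [E → . -], [E → . T f], [T → - . c f], [T → . - c f], [T → . c f f], [T → . c], [T → . g g], [X → - . E E] }  — shift, reduce
  I2: { [X → E . c] }  — shift
  I3: { [E → T . f] }  — shift
  I4: { [X' → X .] }  — accept
  I5: { [T → c . f f], [T → c .] }  — shift, reduce
  I6: { [T → g . g] }  — shift
  I7: { [T → g g .] }  — reduce
  I8: { [T → c f . f] }  — shift
  I9: { [T → c f f .] }  — reduce
  I10: { [E → T f .] }  — reduce
  I11: { [X → E c .] }  — reduce
  I12: { [E → - .], [T → - . c f] }  — shift, reduce
  I13: { [E → . -], [E → . T f], [T → . - c f], [T → . c f f], [T → . c], [T → . g g], [X → - E . E] }  — shift
  I14: { [T → - c . f], [T → c . f f], [T → c .] }  — shift, reduce
  I15: { [T → - c f .], [T → c f . f] }  — shift, reduce
  I16: { [X → - E E .] }  — reduce
  I17: { [T → - c . f] }  — shift
  I18: { [T → - c f .] }  — reduce

Conflict in state I1:
  Shift-reduce conflict between [E → - .] and [E → . -]
So the grammar is NOT LR(0).

Answer: No. Shift-reduce conflict between [E → - .] and [E → . -]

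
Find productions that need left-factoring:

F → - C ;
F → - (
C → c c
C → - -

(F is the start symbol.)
Yes, F has productions with common prefix '-'

Left-factoring is needed when two productions for the same non-terminal
share a common prefix on the right-hand side.

Productions for F:
  F → - C ;
  F → - (
Productions for C:
  C → c c
  C → - -

Found common prefix '-' in productions for F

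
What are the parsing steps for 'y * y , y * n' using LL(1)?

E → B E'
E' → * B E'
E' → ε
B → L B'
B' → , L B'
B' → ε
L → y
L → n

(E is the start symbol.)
LL(1) parsing maintains a stack (initially the start symbol over $) and the input. At each step: if the stack top is a terminal, match it against the current input token; if it is a non-terminal N, replace it with the RHS of M[N, lookahead] (the unique production whose predict set contains the lookahead).

Stack is shown with the top on the left.

Stack        Input            Action
------------------------------------
E $          y * y , y * n $  output E → B E'
B E' $       y * y , y * n $  output B → L B'
L B' E' $    y * y , y * n $  output L → y
y B' E' $    y * y , y * n $  match 'y'
B' E' $      * y , y * n $    output B' → ε
E' $         * y , y * n $    output E' → * B E'
* B E' $     * y , y * n $    match '*'
B E' $       y , y * n $      output B → L B'
L B' E' $    y , y * n $      output L → y
y B' E' $    y , y * n $      match 'y'
B' E' $      , y * n $        output B' → , L B'
, L B' E' $  , y * n $        match ','
L B' E' $    y * n $          output L → y
y B' E' $    y * n $          match 'y'
B' E' $      * n $            output B' → ε
E' $         * n $            output E' → * B E'
* B E' $     * n $            match '*'
B E' $       n $              output B → L B'
L B' E' $    n $              output L → n
n B' E' $    n $              match 'n'
B' E' $      $                output B' → ε
E' $         $                output E' → ε
$            $                accept

The string is accepted.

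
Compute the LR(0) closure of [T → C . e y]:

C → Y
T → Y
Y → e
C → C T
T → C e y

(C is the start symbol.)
{ [T → C . e y] }

To compute CLOSURE, for each item [A → α.Bβ] where B is a non-terminal, add [B → .γ] for all productions B → γ; repeat for the newly added items until nothing changes.

Start with: [T → C . e y]
The dot precedes the terminal e, so nothing is added.

CLOSURE = { [T → C . e y] }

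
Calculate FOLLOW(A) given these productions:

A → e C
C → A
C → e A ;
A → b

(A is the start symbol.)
To compute FOLLOW(A), find every occurrence of A on a right-hand side N → α A β: add FIRST(β) \ {ε}, and if β is empty or nullable also add FOLLOW(N). Iterate to a fixed point.

A is the start symbol, so $ ∈ FOLLOW(A).
In C → A: A is at the end, add FOLLOW(C)
In C → e A ;: A is followed by ';', add FIRST(';') \ {ε} = { ';' }

The FOLLOW sets referred to above (computed the same way, to a fixed point):
  FOLLOW(C) = { $, ';' }

Taking the union: FOLLOW(A) = { $, ';' }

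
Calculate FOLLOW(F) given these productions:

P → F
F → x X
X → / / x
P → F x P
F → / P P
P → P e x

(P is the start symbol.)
{ $, '/', 'e', 'x' }

In P → F: F is at the end, add FOLLOW(P)
In P → F x P: F is followed by x P, add FIRST(x P) \ {ε} = { 'x' }

The FOLLOW sets referred to above (computed the same way, to a fixed point):
  FOLLOW(P) = { $, '/', 'e', 'x' }

Taking the union: FOLLOW(F) = { $, '/', 'e', 'x' }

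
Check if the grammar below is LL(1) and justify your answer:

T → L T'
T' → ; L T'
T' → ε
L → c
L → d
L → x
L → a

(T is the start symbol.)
Relevant sets:
  FOLLOW(T') = { $ }

For T':
  PREDICT(T' → ';' L T') = { ';' }
  PREDICT(T' → ε) = { $ }
For L:
  PREDICT(L → c) = { 'c' }
  PREDICT(L → d) = { 'd' }
  PREDICT(L → x) = { 'x' }
  PREDICT(L → a) = { 'a' }
T has a single production, so nothing to check there.

All predict sets are disjoint. The grammar IS LL(1).

Answer: Yes, the grammar is LL(1).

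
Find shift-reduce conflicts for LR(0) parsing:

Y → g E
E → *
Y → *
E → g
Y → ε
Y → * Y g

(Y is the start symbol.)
A shift-reduce conflict occurs when an LR(0) state has both:
  - a complete (reduce) item [A → α .] (dot at the end), and
  - a shift item [B → β . c γ] (dot before a terminal).

Augment with Y' → Y and build the canonical LR(0) collection (I0 = CLOSURE({[Y' → . Y]}), then GOTO on every symbol after a dot until no new states appear). It has 9 states:
  I0: { [Y → . * Y g], [Y → . *], [Y → . g E], [Y → .], [Y' → . Y] }  — shift, reduce
  I1: { [Y → * . Y g], [Y → * .], [Y → . * Y g], [Y → . *], [Y → . g E], [Y → .] }  — shift, 2 reduces
  I2: { [Y' → Y .] }  — accept
  I3: { [E → . *], [E → . g], [Y → g . E] }  — shift
  I4: { [E → * .] }  — reduce
  I5: { [Y → g E .] }  — reduce
  I6: { [E → g .] }  — reduce
  I7: { [Y → * Y . g] }  — shift
  I8: { [Y → * Y g .] }  — reduce

I0 contains reduce item [Y → .] and shift items [Y → . *], [Y → . * Y g], [Y → . g E] — shift-reduce conflict.
I1 contains reduce items [Y → .], [Y → * .] and shift items [Y → . *], [Y → . * Y g], [Y → . g E] — shift-reduce conflict.

Answer: Yes — I0: [Y → .] vs [Y → . *]; I1: [Y → .] vs [Y → . *]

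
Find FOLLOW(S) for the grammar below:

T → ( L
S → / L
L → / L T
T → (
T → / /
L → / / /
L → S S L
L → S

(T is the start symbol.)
In L → S S L: S is followed by S L, add FIRST(S L) \ {ε} = { '/' }
In L → S S L: S is followed by L, add FIRST(L) \ {ε} = { '/' }
In L → S: S is at the end, add FOLLOW(L)

The FOLLOW sets referred to above (computed the same way, to a fixed point):
  FOLLOW(L) = { $, '(', '/' }

Taking the union: FOLLOW(S) = { $, '(', '/' }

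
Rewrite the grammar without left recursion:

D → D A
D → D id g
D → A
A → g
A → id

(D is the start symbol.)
D is directly left-recursive. The standard transformation for
  A → A α₁ | ... | A α_m | β₁ | ... | β_n
is
  A  → β₁ A' | ... | β_n A'
  A' → α₁ A' | ... | α_m A' | ε

D → A becomes D → A D'
D → D A becomes D' → A D'
D → D id g becomes D' → id g D'
Add D' → ε

Productions for other non-terminals are unchanged:
  A → g
  A → id

Resulting grammar:
D → A D'
D' → A D'
D' → id g D'
D' → ε
A → g
A → id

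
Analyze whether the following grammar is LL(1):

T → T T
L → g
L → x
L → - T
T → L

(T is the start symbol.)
Relevant sets:
  FIRST(T) = { '-', 'g', 'x' }
  FIRST(L) = { '-', 'g', 'x' }

For T:
  PREDICT(T → T T) = { '-', 'g', 'x' }
  PREDICT(T → L) = { '-', 'g', 'x' }
For L:
  PREDICT(L → g) = { 'g' }
  PREDICT(L → x) = { 'x' }
  PREDICT(L → '-' T) = { '-' }

Conflict found: Predict set conflict for T: { '-', 'g', 'x' }
The grammar is NOT LL(1).

Answer: No. Predict set conflict for T: { '-', 'g', 'x' }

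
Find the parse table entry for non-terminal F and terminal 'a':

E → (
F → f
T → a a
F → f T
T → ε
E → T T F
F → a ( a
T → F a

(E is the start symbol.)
To find M[F, 'a'], we find productions for F where 'a' is in the predict set (PREDICT(N → α) = (FIRST(α) \ {ε}) ∪ (FOLLOW(N) if α ⇒* ε)).

F → f: PREDICT = { 'f' }
F → f T: PREDICT = { 'f' }
F → a ( a: PREDICT = { 'a' }
  'a' is in predict set, so this production goes in M[F, 'a']

M[F, 'a'] = F → a ( a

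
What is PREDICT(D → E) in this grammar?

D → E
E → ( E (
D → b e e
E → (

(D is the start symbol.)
{ '(' }

PREDICT(D → E) = (FIRST(RHS) \ {ε}) ∪ (FOLLOW(D) if ε ∈ FIRST(RHS), i.e. RHS ⇒* ε)
FIRST(E) = { '(' }
FIRST(E) = { '(' }
ε ∉ FIRST(E), so FOLLOW(D) is not added.
PREDICT(D → E) = { '(' }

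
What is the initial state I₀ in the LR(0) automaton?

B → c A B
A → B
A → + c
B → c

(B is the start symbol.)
{ [B → . c A B], [B → . c], [B' → . B] }

First, augment the grammar with B' → B
I₀ = CLOSURE({ [B' → . B] }):
  [B' → . B] has the dot before B: add [B → . c A B], [B → . c]
No further items can be added.

I₀ = { [B → . c A B], [B → . c], [B' → . B] }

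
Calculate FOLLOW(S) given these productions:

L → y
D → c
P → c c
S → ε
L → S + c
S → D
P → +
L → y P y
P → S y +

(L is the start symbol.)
{ '+', 'y' }

To compute FOLLOW(S), find every occurrence of S on a right-hand side N → α S β: add FIRST(β) \ {ε}, and if β is empty or nullable also add FOLLOW(N). Iterate to a fixed point.

In L → S + c: S is followed by '+' c, add FIRST('+' c) \ {ε} = { '+' }
In P → S y +: S is followed by y '+', add FIRST(y '+') \ {ε} = { 'y' }

Taking the union: FOLLOW(S) = { '+', 'y' }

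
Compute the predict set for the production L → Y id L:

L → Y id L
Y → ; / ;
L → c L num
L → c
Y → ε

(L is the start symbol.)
{ ';', 'id' }

PREDICT(L → Y id L) = (FIRST(RHS) \ {ε}) ∪ (FOLLOW(L) if ε ∈ FIRST(RHS), i.e. RHS ⇒* ε)
FIRST(Y) = { ';', ε }
FIRST(Y id L) = { ';', 'id' }
ε ∉ FIRST(Y id L), so FOLLOW(L) is not added.
PREDICT(L → Y id L) = { ';', 'id' }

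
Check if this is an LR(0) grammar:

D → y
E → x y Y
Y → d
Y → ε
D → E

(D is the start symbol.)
Augment with D' → D and build the canonical LR(0) collection (I0 = CLOSURE({[D' → . D]}), then GOTO on every symbol after a dot until no new states appear). It has 8 states:
  I0: { [D → . E], [D → . y], [D' → . D], [E → . x y Y] }  — shift
  I1: { [D' → D .] }  — accept
  I2: { [D → E .] }  — reduce
  I3: { [E → x . y Y] }  — shift
  I4: { [D → y .] }  — reduce
  I5: { [E → x y . Y], [Y → . d], [Y → .] }  — shift, reduce
  I6: { [E → x y Y .] }  — reduce
  I7: { [Y → d .] }  — reduce

Conflict in state I5:
  Shift-reduce conflict between [Y → .] and [Y → . d]
So the grammar is NOT LR(0).

Answer: No. Shift-reduce conflict between [Y → .] and [Y → . d]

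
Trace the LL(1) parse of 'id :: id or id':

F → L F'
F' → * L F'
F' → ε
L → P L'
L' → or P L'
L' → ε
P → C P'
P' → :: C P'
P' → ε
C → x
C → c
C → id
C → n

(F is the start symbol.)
Stack is shown with the top on the left.

Stack            Input             Action
-----------------------------------------
F $              id :: id or id $  output F → L F'
L F' $           id :: id or id $  output L → P L'
P L' F' $        id :: id or id $  output P → C P'
C P' L' F' $     id :: id or id $  output C → id
id P' L' F' $    id :: id or id $  match 'id'
P' L' F' $       :: id or id $     output P' → :: C P'
:: C P' L' F' $  :: id or id $     match '::'
C P' L' F' $     id or id $        output C → id
id P' L' F' $    id or id $        match 'id'
P' L' F' $       or id $           output P' → ε
L' F' $          or id $           output L' → or P L'
or P L' F' $     or id $           match 'or'
P L' F' $        id $              output P → C P'
C P' L' F' $     id $              output C → id
id P' L' F' $    id $              match 'id'
P' L' F' $       $                 output P' → ε
L' F' $          $                 output L' → ε
F' $             $                 output F' → ε
$                $                 accept

The string is accepted.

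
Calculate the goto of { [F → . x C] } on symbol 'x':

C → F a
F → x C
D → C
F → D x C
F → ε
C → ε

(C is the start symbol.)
GOTO(I, 'x') = CLOSURE({ [A → αX.β] : [A → α.Xβ] ∈ I, X = 'x' })

Items with dot before 'x', with the dot advanced:
  [F → . x C] → [F → x . C]
Closure of the advanced items:
  [F → x . C] has the dot before C: add [C → . F a], [C → .]
  [C → . F a] has the dot before F: add [F → . x C], [F → . D x C], [F → .]
  [F → . D x C] has the dot before D: add [D → . C]

GOTO = { [C → . F a], [C → .], [D → . C], [F → . D x C], [F → . x C], [F → .], [F → x . C] }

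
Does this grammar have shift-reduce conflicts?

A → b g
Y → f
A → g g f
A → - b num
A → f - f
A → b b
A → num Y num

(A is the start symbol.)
Augment with A' → A and build the canonical LR(0) collection (I0 = CLOSURE({[A' → . A]}), then GOTO on every symbol after a dot until no new states appear). It has 18 states:
  I0: { [A → . - b num], [A → . b b], [A → . b g], [A → . f - f], [A → . g g f], [A → . num Y num], [A' → . A] }  — shift
  I1: { [A → - . b num] }  — shift
  I2: { [A' → A .] }  — accept
  I3: { [A → b . b], [A → b . g] }  — shift
  I4: { [A → f . - f] }  — shift
  I5: { [A → g . g f] }  — shift
  I6: { [A → num . Y num], [Y → . f] }  — shift
  I7: { [A → num Y . num] }  — shift
  I8: { [Y → f .] }  — reduce
  I9: { [A → num Y num .] }  — reduce
  I10: { [A → g g . f] }  — shift
  I11: { [A → g g f .] }  — reduce
  I12: { [A → f - . f] }  — shift
  I13: { [A → f - f .] }  — reduce
  I14: { [A → b b .] }  — reduce
  I15: { [A → b g .] }  — reduce
  I16: { [A → - b . num] }  — shift
  I17: { [A → - b num .] }  — reduce

No state contains both a complete item and a shift item.

Answer: No shift-reduce conflicts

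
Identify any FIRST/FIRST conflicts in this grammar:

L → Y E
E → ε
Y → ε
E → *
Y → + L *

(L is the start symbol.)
Productions for E:
  E → ε: FIRST = { ε }
  E → *: FIRST = { '*' }
Productions for Y:
  Y → ε: FIRST = { ε }
  Y → + L *: FIRST = { '+' }
L has only one production, so no FIRST/FIRST conflict is possible there.

All alternatives of each non-terminal have pairwise disjoint FIRST sets.

Answer: No FIRST/FIRST conflicts.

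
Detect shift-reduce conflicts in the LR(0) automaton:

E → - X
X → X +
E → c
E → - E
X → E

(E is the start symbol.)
A shift-reduce conflict occurs when an LR(0) state has both:
  - a complete (reduce) item [A → α .] (dot at the end), and
  - a shift item [B → β . c γ] (dot before a terminal).

Augment with E' → E and build the canonical LR(0) collection (I0 = CLOSURE({[E' → . E]}), then GOTO on every symbol after a dot until no new states appear). It has 7 states:
  I0: { [E → . - E], [E → . - X], [E → . c], [E' → . E] }  — shift
  I1: { [E → - . E], [E → - . X], [E → . - E], [E → . - X], [E → . c], [X → . E], [X → . X +] }  — shift
  I2: { [E' → E .] }  — accept
  I3: { [E → c .] }  — reduce
  I4: { [E → - E .], [X → E .] }  — 2 reduces
  I5: { [E → - X .], [X → X . +] }  — shift, reduce
  I6: { [X → X + .] }  — reduce

I5 contains reduce item [E → - X .] and shift item [X → X . +] — shift-reduce conflict.

Answer: Yes — I5: [E → - X .] vs [X → X . +]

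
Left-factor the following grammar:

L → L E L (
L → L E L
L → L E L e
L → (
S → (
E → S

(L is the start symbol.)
Left-factoring transforms A → αβ₁ | αβ₂ into A → αA' and A' → β₁ | β₂
(α is the longest common prefix among the alternatives). Repeat until
no nonterminal has two alternatives with a common prefix.

Round 1: L has alternatives sharing prefix 'L E L'. Introduce L': L → L E L L'
  Add: L' → (
  Add: L' → ε
  Add: L' → e

No remaining common prefixes — done.

Resulting grammar:
L → L E L L'
L' → (
L' → ε
L' → e
L → (
S → (
E → S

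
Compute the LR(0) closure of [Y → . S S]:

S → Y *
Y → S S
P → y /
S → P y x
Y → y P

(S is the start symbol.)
To compute CLOSURE, for each item [A → α.Bβ] where B is a non-terminal, add [B → .γ] for all productions B → γ; repeat for the newly added items until nothing changes.

Start with: [Y → . S S]
  [Y → . S S] has the dot before S: add [S → . Y *], [S → . P y x]
  [S → . Y *] has the dot before Y: add [Y → . y P]
  [S → . P y x] has the dot before P: add [P → . y /]
No further items can be added.

CLOSURE = { [P → . y /], [S → . P y x], [S → . Y *], [Y → . S S], [Y → . y P] }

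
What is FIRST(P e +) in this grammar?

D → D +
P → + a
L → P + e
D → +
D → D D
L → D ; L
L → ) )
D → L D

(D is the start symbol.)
FIRST sets of the non-terminals involved (from the grammar, by fixed-point iteration):
  FIRST(P) = { '+' }

To compute FIRST(P e +), process the symbols left to right:
Symbol P is a non-terminal. Add FIRST(P) \ {ε} = { '+' }
P is not nullable (ε ∉ FIRST(P)), so stop here.
FIRST(P e +) = { '+' }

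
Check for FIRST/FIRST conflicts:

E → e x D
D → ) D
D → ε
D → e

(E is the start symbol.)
No FIRST/FIRST conflicts.

A FIRST/FIRST conflict occurs when two productions N → α and N → β for the same non-terminal have FIRST(α) ∩ FIRST(β) ≠ ∅ (with ε ∈ FIRST of a nullable right-hand side, so two nullable alternatives also conflict).

Productions for D:
  D → ) D: FIRST = { ')' }
  D → ε: FIRST = { ε }
  D → e: FIRST = { 'e' }
E has only one production, so no FIRST/FIRST conflict is possible there.

All alternatives of each non-terminal have pairwise disjoint FIRST sets.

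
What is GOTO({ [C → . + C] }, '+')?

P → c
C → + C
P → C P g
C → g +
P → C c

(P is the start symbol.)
{ [C → + . C], [C → . + C], [C → . g +] }

GOTO(I, '+') = CLOSURE({ [A → αX.β] : [A → α.Xβ] ∈ I, X = '+' })

Items with dot before '+', with the dot advanced:
  [C → . + C] → [C → + . C]
Closure of the advanced items:
  [C → + . C] has the dot before C: add [C → . + C], [C → . g +]

GOTO = { [C → + . C], [C → . + C], [C → . g +] }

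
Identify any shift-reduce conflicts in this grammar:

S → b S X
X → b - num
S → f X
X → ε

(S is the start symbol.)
Augment with S' → S and build the canonical LR(0) collection (I0 = CLOSURE({[S' → . S]}), then GOTO on every symbol after a dot until no new states appear). It has 10 states:
  I0: { [S → . b S X], [S → . f X], [S' → . S] }  — shift
  I1: { [S' → S .] }  — accept
  I2: { [S → . b S X], [S → . f X], [S → b . S X] }  — shift
  I3: { [S → f . X], [X → . b - num], [X → .] }  — shift, reduce
  I4: { [S → f X .] }  — reduce
  I5: { [X → b . - num] }  — shift
  I6: { [X → b - . num] }  — shift
  I7: { [X → b - num .] }  — reduce
  I8: { [S → b S . X], [X → . b - num], [X → .] }  — shift, reduce
  I9: { [S → b S X .] }  — reduce

I3 contains reduce item [X → .] and shift item [X → . b - num] — shift-reduce conflict.
I8 contains reduce item [X → .] and shift item [X → . b - num] — shift-reduce conflict.

Answer: Yes — I3: [X → .] vs [X → . b - num]; I8: [X → .] vs [X → . b - num]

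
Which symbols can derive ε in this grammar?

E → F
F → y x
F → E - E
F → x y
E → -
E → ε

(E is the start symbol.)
ε-productions: E → ε
So E is immediately nullable.
No further non-terminal can be added: every production for the remaining non-terminals contains a terminal or a non-nullable non-terminal.
Nullable = { 'E' }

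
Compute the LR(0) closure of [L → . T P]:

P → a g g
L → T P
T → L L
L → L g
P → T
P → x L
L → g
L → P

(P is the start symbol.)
To compute CLOSURE, for each item [A → α.Bβ] where B is a non-terminal, add [B → .γ] for all productions B → γ; repeat for the newly added items until nothing changes.

Start with: [L → . T P]
  [L → . T P] has the dot before T: add [T → . L L]
  [T → . L L] has the dot before L: add [L → . L g], [L → . g], [L → . P]
  [L → . P] has the dot before P: add [P → . a g g], [P → . T], [P → . x L]
No further items can be added.

CLOSURE = { [L → . L g], [L → . P], [L → . T P], [L → . g], [P → . T], [P → . a g g], [P → . x L], [T → . L L] }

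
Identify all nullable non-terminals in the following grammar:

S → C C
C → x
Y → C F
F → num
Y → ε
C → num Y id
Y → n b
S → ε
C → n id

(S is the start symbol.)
A non-terminal is nullable if it can derive ε (the empty string): either it has an ε-production, or it has a production whose right-hand side consists entirely of nullable non-terminals.

ε-productions: Y → ε, S → ε
So Y, S are immediately nullable.
No further non-terminal can be added: every production for the remaining non-terminals contains a terminal or a non-nullable non-terminal.
Nullable = { 'S', 'Y' }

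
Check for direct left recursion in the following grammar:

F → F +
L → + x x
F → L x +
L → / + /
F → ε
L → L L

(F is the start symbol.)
Direct left recursion occurs when N → N α for some non-terminal N (the right-hand side begins with the left-hand side itself).

F → F +: LEFT RECURSIVE (starts with F)
L → + x x: starts with '+'
F → L x +: starts with L
L → / + /: starts with '/'
F → ε: starts with ε
L → L L: LEFT RECURSIVE (starts with L)

The grammar has direct left recursion on: F, L.

Answer: Yes, F, L are left-recursive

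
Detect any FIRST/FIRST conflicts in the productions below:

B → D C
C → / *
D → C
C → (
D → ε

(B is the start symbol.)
FIRST sets of the non-terminals at (or reachable through a nullable prefix from) the front of some alternative:
  FIRST(C) = { '(', '/' }

Productions for C:
  C → / *: FIRST = { '/' }
  C → (: FIRST = { '(' }
Productions for D:
  D → C: FIRST = { '(', '/' }
  D → ε: FIRST = { ε }
B has only one production, so no FIRST/FIRST conflict is possible there.

All alternatives of each non-terminal have pairwise disjoint FIRST sets.

Answer: No FIRST/FIRST conflicts.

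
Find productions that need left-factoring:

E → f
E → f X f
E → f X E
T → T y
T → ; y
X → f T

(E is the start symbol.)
Left-factoring is needed when two productions for the same non-terminal
share a common prefix on the right-hand side.

Productions for E:
  E → f
  E → f X f
  E → f X E
Productions for T:
  T → T y
  T → ; y

Found common prefix 'f' in productions for E

Answer: Yes, E has productions with common prefix 'f'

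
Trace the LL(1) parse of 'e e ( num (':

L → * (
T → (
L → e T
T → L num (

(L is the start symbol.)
LL(1) parsing maintains a stack (initially the start symbol over $) and the input. At each step: if the stack top is a terminal, match it against the current input token; if it is a non-terminal N, replace it with the RHS of M[N, lookahead] (the unique production whose predict set contains the lookahead).

Stack is shown with the top on the left.

Stack        Input          Action
----------------------------------
L $          e e ( num ( $  output L → e T
e T $        e e ( num ( $  match 'e'
T $          e ( num ( $    output T → L num (
L num ( $    e ( num ( $    output L → e T
e T num ( $  e ( num ( $    match 'e'
T num ( $    ( num ( $      output T → (
( num ( $    ( num ( $      match '('
num ( $      num ( $        match 'num'
( $          ( $            match '('
$            $              accept

The string is accepted.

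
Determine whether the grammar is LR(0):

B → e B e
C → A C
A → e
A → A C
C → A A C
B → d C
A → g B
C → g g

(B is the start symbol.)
A grammar is LR(0) if no state in the canonical LR(0) collection has:
  - both a shift item (dot before a terminal) and a complete item (shift-reduce conflict), or
  - two or more complete items (reduce-reduce conflict; the accept item [B' → B .] counts as a complete item here).

Augment with B' → B and build the canonical LR(0) collection (I0 = CLOSURE({[B' → . B]}), then GOTO on every symbol after a dot until no new states appear). It has 15 states:
  I0: { [B → . d C], [B → . e B e], [B' → . B] }  — shift
  I1: { [B' → B .] }  — accept
  I2: { [A → . A C], [A → . e], [A → . g B], [B → d . C], [C → . A A C], [C → . A C], [C → . g g] }  — shift
  I3: { [B → . d C], [B → . e B e], [B → e . B e] }  — shift
  I4: { [B → e B . e] }  — shift
  I5: { [B → e B e .] }  — reduce
  I6: { [A → . A C], [A → . e], [A → . g B], [A → A . C], [C → . A A C], [C → . A C], [C → . g g], [C → A . A C], [C → A . C] }  — shift
  I7: { [B → d C .] }  — reduce
  I8: { [A → e .] }  — reduce
  I9: { [A → g . B], [B → . d C], [B → . e B e], [C → g . g] }  — shift
  I10: { [A → g B .] }  — reduce
  I11: { [C → g g .] }  — reduce
  I12: { [A → . A C], [A → . e], [A → . g B], [A → A . C], [C → . A A C], [C → . A C], [C → . g g], [C → A . A C], [C → A . C], [C → A A . C] }  — shift
  I13: { [A → A C .], [C → A C .] }  — 2 reduces
  I14: { [A → A C .], [C → A A C .], [C → A C .] }  — 3 reduces

Conflict in state I13:
  Reduce-reduce conflict: [A → A C .] and [C → A C .]
So the grammar is NOT LR(0).

Answer: No. Reduce-reduce conflict: [A → A C .] and [C → A C .]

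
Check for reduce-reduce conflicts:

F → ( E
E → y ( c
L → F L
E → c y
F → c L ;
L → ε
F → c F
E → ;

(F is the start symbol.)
Augment with F' → F and build the canonical LR(0) collection (I0 = CLOSURE({[F' → . F]}), then GOTO on every symbol after a dot until no new states appear). It has 16 states:
  I0: { [F → . ( E], [F → . c F], [F → . c L ;], [F' → . F] }  — shift
  I1: { [E → . ;], [E → . c y], [E → . y ( c], [F → ( . E] }  — shift
  I2: { [F' → F .] }  — accept
  I3: { [F → . ( E], [F → . c F], [F → . c L ;], [F → c . F], [F → c . L ;], [L → . F L], [L → .] }  — shift, reduce
  I4: { [F → . ( E], [F → . c F], [F → . c L ;], [F → c F .], [L → . F L], [L → .], [L → F . L] }  — shift, 2 reduces
  I5: { [F → c L . ;] }  — shift
  I6: { [F → c L ; .] }  — reduce
  I7: { [F → . ( E], [F → . c F], [F → . c L ;], [L → . F L], [L → .], [L → F . L] }  — shift, reduce
  I8: { [L → F L .] }  — reduce
  I9: { [E → ; .] }  — reduce
  I10: { [F → ( E .] }  — reduce
  I11: { [E → c . y] }  — shift
  I12: { [E → y . ( c] }  — shift
  I13: { [E → y ( . c] }  — shift
  I14: { [E → y ( c .] }  — reduce
  I15: { [E → c y .] }  — reduce

I4 contains complete items [F → c F .], [L → .] — reduce-reduce conflict.

Answer: Yes — I4: [F → c F .] vs [L → .]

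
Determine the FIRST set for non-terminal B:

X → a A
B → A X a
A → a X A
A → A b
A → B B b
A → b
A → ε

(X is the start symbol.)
To compute FIRST(B), examine every production with B on the left-hand side, reading each right-hand side left to right until a non-nullable symbol is reached.

FIRST sets of the other non-terminals involved (by the same procedure, iterated to a fixed point):
  FIRST(A) = { 'a', 'b', ε }
  FIRST(X) = { 'a' }

From B → A X a:
  - A is a non-terminal: add FIRST(A) \ {ε} = { 'a', 'b' }
    A is nullable, so continue to the next symbol
  - X is a non-terminal: add FIRST(X) \ {ε} = { 'a' }
    X is not nullable, so stop

Collecting: FIRST(B) = { 'a', 'b' }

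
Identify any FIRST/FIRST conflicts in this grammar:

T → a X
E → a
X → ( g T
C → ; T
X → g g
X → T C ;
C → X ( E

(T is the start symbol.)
No FIRST/FIRST conflicts.

FIRST sets of the non-terminals at (or reachable through a nullable prefix from) the front of some alternative:
  FIRST(T) = { 'a' }
  FIRST(X) = { '(', 'a', 'g' }

Productions for X:
  X → ( g T: FIRST = { '(' }
  X → g g: FIRST = { 'g' }
  X → T C ;: FIRST = { 'a' }
Productions for C:
  C → ; T: FIRST = { ';' }
  C → X ( E: FIRST = { '(', 'a', 'g' }
T, E have only one production, so no FIRST/FIRST conflict is possible there.

All alternatives of each non-terminal have pairwise disjoint FIRST sets.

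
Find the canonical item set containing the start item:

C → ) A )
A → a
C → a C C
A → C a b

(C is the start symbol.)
{ [C → . ) A )], [C → . a C C], [C' → . C] }

First, augment the grammar with C' → C
I₀ = CLOSURE({ [C' → . C] }):
  [C' → . C] has the dot before C: add [C → . ) A )], [C → . a C C]
No further items can be added.

I₀ = { [C → . ) A )], [C → . a C C], [C' → . C] }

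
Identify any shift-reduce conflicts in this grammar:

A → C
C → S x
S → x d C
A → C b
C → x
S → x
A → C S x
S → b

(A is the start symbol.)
Yes — I2: [A → C .] vs [A → C . b]; I5: [C → x .] vs [S → x . d C]; I11: [S → x .] vs [S → x . d C]

A shift-reduce conflict occurs when an LR(0) state has both:
  - a complete (reduce) item [A → α .] (dot at the end), and
  - a shift item [B → β . c γ] (dot before a terminal).

Augment with A' → A and build the canonical LR(0) collection (I0 = CLOSURE({[A' → . A]}), then GOTO on every symbol after a dot until no new states appear). It has 13 states:
  I0: { [A → . C S x], [A → . C b], [A → . C], [A' → . A], [C → . S x], [C → . x], [S → . b], [S → . x d C], [S → . x] }  — shift
  I1: { [A' → A .] }  — accept
  I2: { [A → C . S x], [A → C . b], [A → C .], [S → . b], [S → . x d C], [S → . x] }  — shift, reduce
  I3: { [C → S . x] }  — shift
  I4: { [S → b .] }  — reduce
  I5: { [C → x .], [S → x . d C], [S → x .] }  — shift, 2 reduces
  I6: { [C → . S x], [C → . x], [S → . b], [S → . x d C], [S → . x], [S → x d . C] }  — shift
  I7: { [S → x d C .] }  — reduce
  I8: { [C → S x .] }  — reduce
  I9: { [A → C S . x] }  — shift
  I10: { [A → C b .], [S → b .] }  — 2 reduces
  I11: { [S → x . d C], [S → x .] }  — shift, reduce
  I12: { [A → C S x .] }  — reduce

I2 contains reduce item [A → C .] and shift items [A → C . b], [S → . b], [S → . x], [S → . x d C] — shift-reduce conflict.
I5 contains reduce items [C → x .], [S → x .] and shift item [S → x . d C] — shift-reduce conflict.
I11 contains reduce item [S → x .] and shift item [S → x . d C] — shift-reduce conflict.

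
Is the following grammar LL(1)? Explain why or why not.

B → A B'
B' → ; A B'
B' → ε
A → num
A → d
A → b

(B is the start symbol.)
Relevant sets:
  FOLLOW(B') = { $ }

For B':
  PREDICT(B' → ';' A B') = { ';' }
  PREDICT(B' → ε) = { $ }
For A:
  PREDICT(A → num) = { 'num' }
  PREDICT(A → d) = { 'd' }
  PREDICT(A → b) = { 'b' }
B has a single production, so nothing to check there.

All predict sets are disjoint. The grammar IS LL(1).

Answer: Yes, the grammar is LL(1).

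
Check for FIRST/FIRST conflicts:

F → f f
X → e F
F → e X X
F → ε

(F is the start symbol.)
A FIRST/FIRST conflict occurs when two productions N → α and N → β for the same non-terminal have FIRST(α) ∩ FIRST(β) ≠ ∅ (with ε ∈ FIRST of a nullable right-hand side, so two nullable alternatives also conflict).

Productions for F:
  F → f f: FIRST = { 'f' }
  F → e X X: FIRST = { 'e' }
  F → ε: FIRST = { ε }
X has only one production, so no FIRST/FIRST conflict is possible there.

All alternatives of each non-terminal have pairwise disjoint FIRST sets.

Answer: No FIRST/FIRST conflicts.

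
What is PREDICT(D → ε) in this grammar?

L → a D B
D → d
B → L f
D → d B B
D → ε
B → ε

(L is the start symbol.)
PREDICT(D → ε) = (FIRST(RHS) \ {ε}) ∪ (FOLLOW(D) if ε ∈ FIRST(RHS), i.e. RHS ⇒* ε)
The right-hand side is ε (FIRST(ε) = { ε }), so the predict set is FOLLOW(D) = { $, 'a', 'f' }
PREDICT(D → ε) = { $, 'a', 'f' }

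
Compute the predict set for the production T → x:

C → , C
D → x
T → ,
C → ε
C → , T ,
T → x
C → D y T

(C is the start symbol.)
PREDICT(T → x) = (FIRST(RHS) \ {ε}) ∪ (FOLLOW(T) if ε ∈ FIRST(RHS), i.e. RHS ⇒* ε)
FIRST(x) = { 'x' }
ε ∉ FIRST(x), so FOLLOW(T) is not added.
PREDICT(T → x) = { 'x' }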